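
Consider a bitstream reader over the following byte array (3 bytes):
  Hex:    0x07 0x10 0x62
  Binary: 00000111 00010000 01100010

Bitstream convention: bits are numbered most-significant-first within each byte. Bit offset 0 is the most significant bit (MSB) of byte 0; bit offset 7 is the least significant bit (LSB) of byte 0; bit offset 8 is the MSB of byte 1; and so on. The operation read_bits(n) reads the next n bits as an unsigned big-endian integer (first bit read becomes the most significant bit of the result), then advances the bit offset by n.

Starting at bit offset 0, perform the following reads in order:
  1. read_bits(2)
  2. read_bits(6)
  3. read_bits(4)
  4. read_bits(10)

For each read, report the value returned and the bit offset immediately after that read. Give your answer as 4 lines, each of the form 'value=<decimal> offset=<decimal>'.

Answer: value=0 offset=2
value=7 offset=8
value=1 offset=12
value=24 offset=22

Derivation:
Read 1: bits[0:2] width=2 -> value=0 (bin 00); offset now 2 = byte 0 bit 2; 22 bits remain
Read 2: bits[2:8] width=6 -> value=7 (bin 000111); offset now 8 = byte 1 bit 0; 16 bits remain
Read 3: bits[8:12] width=4 -> value=1 (bin 0001); offset now 12 = byte 1 bit 4; 12 bits remain
Read 4: bits[12:22] width=10 -> value=24 (bin 0000011000); offset now 22 = byte 2 bit 6; 2 bits remain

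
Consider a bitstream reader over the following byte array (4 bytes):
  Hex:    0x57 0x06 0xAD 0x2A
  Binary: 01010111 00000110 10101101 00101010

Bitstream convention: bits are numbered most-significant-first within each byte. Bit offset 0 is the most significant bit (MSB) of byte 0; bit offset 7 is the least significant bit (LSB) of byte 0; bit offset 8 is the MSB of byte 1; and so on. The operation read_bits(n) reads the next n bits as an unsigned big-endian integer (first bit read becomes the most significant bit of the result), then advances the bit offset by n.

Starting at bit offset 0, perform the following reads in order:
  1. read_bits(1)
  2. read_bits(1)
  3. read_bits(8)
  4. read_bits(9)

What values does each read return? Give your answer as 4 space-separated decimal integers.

Read 1: bits[0:1] width=1 -> value=0 (bin 0); offset now 1 = byte 0 bit 1; 31 bits remain
Read 2: bits[1:2] width=1 -> value=1 (bin 1); offset now 2 = byte 0 bit 2; 30 bits remain
Read 3: bits[2:10] width=8 -> value=92 (bin 01011100); offset now 10 = byte 1 bit 2; 22 bits remain
Read 4: bits[10:19] width=9 -> value=53 (bin 000110101); offset now 19 = byte 2 bit 3; 13 bits remain

Answer: 0 1 92 53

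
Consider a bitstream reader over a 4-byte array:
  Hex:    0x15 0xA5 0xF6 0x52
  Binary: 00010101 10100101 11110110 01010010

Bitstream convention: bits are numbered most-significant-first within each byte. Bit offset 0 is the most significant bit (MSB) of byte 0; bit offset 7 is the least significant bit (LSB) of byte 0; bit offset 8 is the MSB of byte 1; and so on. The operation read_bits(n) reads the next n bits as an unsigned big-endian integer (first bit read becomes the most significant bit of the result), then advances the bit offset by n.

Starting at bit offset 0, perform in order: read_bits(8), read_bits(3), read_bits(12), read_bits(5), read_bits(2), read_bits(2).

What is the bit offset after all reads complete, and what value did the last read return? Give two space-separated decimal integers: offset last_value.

Read 1: bits[0:8] width=8 -> value=21 (bin 00010101); offset now 8 = byte 1 bit 0; 24 bits remain
Read 2: bits[8:11] width=3 -> value=5 (bin 101); offset now 11 = byte 1 bit 3; 21 bits remain
Read 3: bits[11:23] width=12 -> value=763 (bin 001011111011); offset now 23 = byte 2 bit 7; 9 bits remain
Read 4: bits[23:28] width=5 -> value=5 (bin 00101); offset now 28 = byte 3 bit 4; 4 bits remain
Read 5: bits[28:30] width=2 -> value=0 (bin 00); offset now 30 = byte 3 bit 6; 2 bits remain
Read 6: bits[30:32] width=2 -> value=2 (bin 10); offset now 32 = byte 4 bit 0; 0 bits remain

Answer: 32 2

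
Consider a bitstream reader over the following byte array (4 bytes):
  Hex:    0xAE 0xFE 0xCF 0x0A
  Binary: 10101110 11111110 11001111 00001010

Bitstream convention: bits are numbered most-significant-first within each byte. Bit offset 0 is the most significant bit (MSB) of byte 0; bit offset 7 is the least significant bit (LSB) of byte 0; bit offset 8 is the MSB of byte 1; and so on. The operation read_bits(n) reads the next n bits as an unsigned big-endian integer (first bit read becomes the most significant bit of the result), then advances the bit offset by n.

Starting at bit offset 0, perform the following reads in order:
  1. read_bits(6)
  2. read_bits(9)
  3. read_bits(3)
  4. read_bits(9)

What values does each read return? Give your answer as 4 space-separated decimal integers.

Read 1: bits[0:6] width=6 -> value=43 (bin 101011); offset now 6 = byte 0 bit 6; 26 bits remain
Read 2: bits[6:15] width=9 -> value=383 (bin 101111111); offset now 15 = byte 1 bit 7; 17 bits remain
Read 3: bits[15:18] width=3 -> value=3 (bin 011); offset now 18 = byte 2 bit 2; 14 bits remain
Read 4: bits[18:27] width=9 -> value=120 (bin 001111000); offset now 27 = byte 3 bit 3; 5 bits remain

Answer: 43 383 3 120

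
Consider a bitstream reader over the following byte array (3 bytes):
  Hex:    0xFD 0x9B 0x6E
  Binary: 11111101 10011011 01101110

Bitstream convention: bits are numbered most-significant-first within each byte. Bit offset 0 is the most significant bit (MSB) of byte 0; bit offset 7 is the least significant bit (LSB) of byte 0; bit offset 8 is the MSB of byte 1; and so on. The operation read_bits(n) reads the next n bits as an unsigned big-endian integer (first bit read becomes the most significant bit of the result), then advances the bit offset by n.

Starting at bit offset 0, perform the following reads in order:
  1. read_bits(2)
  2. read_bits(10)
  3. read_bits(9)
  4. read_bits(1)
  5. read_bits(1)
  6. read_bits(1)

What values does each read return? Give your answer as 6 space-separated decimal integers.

Answer: 3 985 365 1 1 0

Derivation:
Read 1: bits[0:2] width=2 -> value=3 (bin 11); offset now 2 = byte 0 bit 2; 22 bits remain
Read 2: bits[2:12] width=10 -> value=985 (bin 1111011001); offset now 12 = byte 1 bit 4; 12 bits remain
Read 3: bits[12:21] width=9 -> value=365 (bin 101101101); offset now 21 = byte 2 bit 5; 3 bits remain
Read 4: bits[21:22] width=1 -> value=1 (bin 1); offset now 22 = byte 2 bit 6; 2 bits remain
Read 5: bits[22:23] width=1 -> value=1 (bin 1); offset now 23 = byte 2 bit 7; 1 bits remain
Read 6: bits[23:24] width=1 -> value=0 (bin 0); offset now 24 = byte 3 bit 0; 0 bits remain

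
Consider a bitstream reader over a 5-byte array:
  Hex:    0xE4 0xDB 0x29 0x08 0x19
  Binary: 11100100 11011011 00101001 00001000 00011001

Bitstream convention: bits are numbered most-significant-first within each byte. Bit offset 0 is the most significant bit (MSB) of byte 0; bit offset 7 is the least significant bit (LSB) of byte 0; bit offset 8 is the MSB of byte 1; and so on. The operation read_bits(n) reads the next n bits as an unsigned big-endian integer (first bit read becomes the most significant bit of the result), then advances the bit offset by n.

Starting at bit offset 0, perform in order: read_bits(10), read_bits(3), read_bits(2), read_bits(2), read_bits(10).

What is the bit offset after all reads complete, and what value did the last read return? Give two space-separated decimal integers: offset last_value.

Answer: 27 328

Derivation:
Read 1: bits[0:10] width=10 -> value=915 (bin 1110010011); offset now 10 = byte 1 bit 2; 30 bits remain
Read 2: bits[10:13] width=3 -> value=3 (bin 011); offset now 13 = byte 1 bit 5; 27 bits remain
Read 3: bits[13:15] width=2 -> value=1 (bin 01); offset now 15 = byte 1 bit 7; 25 bits remain
Read 4: bits[15:17] width=2 -> value=2 (bin 10); offset now 17 = byte 2 bit 1; 23 bits remain
Read 5: bits[17:27] width=10 -> value=328 (bin 0101001000); offset now 27 = byte 3 bit 3; 13 bits remain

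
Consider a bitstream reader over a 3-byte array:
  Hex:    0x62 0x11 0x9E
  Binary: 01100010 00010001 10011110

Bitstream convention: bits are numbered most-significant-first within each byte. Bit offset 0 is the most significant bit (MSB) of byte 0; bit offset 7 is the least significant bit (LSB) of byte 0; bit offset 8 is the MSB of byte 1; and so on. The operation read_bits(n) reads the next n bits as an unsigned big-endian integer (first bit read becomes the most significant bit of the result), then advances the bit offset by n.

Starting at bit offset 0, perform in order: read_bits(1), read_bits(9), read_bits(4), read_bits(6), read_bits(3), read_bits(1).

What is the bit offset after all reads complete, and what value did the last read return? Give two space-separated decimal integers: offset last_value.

Read 1: bits[0:1] width=1 -> value=0 (bin 0); offset now 1 = byte 0 bit 1; 23 bits remain
Read 2: bits[1:10] width=9 -> value=392 (bin 110001000); offset now 10 = byte 1 bit 2; 14 bits remain
Read 3: bits[10:14] width=4 -> value=4 (bin 0100); offset now 14 = byte 1 bit 6; 10 bits remain
Read 4: bits[14:20] width=6 -> value=25 (bin 011001); offset now 20 = byte 2 bit 4; 4 bits remain
Read 5: bits[20:23] width=3 -> value=7 (bin 111); offset now 23 = byte 2 bit 7; 1 bits remain
Read 6: bits[23:24] width=1 -> value=0 (bin 0); offset now 24 = byte 3 bit 0; 0 bits remain

Answer: 24 0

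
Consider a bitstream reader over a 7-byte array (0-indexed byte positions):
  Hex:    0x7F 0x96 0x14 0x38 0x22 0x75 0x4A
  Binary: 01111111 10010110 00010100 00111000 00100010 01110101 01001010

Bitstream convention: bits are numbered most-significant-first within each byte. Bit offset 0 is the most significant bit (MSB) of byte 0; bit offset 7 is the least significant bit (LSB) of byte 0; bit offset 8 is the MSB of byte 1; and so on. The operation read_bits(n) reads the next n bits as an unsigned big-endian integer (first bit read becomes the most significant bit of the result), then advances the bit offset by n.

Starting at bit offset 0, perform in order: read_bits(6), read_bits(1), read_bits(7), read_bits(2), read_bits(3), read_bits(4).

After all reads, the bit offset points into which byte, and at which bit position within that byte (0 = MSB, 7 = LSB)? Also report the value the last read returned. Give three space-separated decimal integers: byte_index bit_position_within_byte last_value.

Answer: 2 7 10

Derivation:
Read 1: bits[0:6] width=6 -> value=31 (bin 011111); offset now 6 = byte 0 bit 6; 50 bits remain
Read 2: bits[6:7] width=1 -> value=1 (bin 1); offset now 7 = byte 0 bit 7; 49 bits remain
Read 3: bits[7:14] width=7 -> value=101 (bin 1100101); offset now 14 = byte 1 bit 6; 42 bits remain
Read 4: bits[14:16] width=2 -> value=2 (bin 10); offset now 16 = byte 2 bit 0; 40 bits remain
Read 5: bits[16:19] width=3 -> value=0 (bin 000); offset now 19 = byte 2 bit 3; 37 bits remain
Read 6: bits[19:23] width=4 -> value=10 (bin 1010); offset now 23 = byte 2 bit 7; 33 bits remain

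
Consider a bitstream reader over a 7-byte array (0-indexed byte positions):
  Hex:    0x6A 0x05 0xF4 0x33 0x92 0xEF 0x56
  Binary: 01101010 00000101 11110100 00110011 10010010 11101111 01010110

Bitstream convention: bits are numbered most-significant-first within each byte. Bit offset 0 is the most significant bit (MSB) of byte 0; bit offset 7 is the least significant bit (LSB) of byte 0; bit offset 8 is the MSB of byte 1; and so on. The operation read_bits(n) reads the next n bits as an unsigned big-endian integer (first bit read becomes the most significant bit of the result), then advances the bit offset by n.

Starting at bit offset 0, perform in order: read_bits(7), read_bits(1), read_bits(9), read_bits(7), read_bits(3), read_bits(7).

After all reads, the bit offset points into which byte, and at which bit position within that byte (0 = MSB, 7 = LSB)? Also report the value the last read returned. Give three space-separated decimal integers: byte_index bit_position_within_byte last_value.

Read 1: bits[0:7] width=7 -> value=53 (bin 0110101); offset now 7 = byte 0 bit 7; 49 bits remain
Read 2: bits[7:8] width=1 -> value=0 (bin 0); offset now 8 = byte 1 bit 0; 48 bits remain
Read 3: bits[8:17] width=9 -> value=11 (bin 000001011); offset now 17 = byte 2 bit 1; 39 bits remain
Read 4: bits[17:24] width=7 -> value=116 (bin 1110100); offset now 24 = byte 3 bit 0; 32 bits remain
Read 5: bits[24:27] width=3 -> value=1 (bin 001); offset now 27 = byte 3 bit 3; 29 bits remain
Read 6: bits[27:34] width=7 -> value=78 (bin 1001110); offset now 34 = byte 4 bit 2; 22 bits remain

Answer: 4 2 78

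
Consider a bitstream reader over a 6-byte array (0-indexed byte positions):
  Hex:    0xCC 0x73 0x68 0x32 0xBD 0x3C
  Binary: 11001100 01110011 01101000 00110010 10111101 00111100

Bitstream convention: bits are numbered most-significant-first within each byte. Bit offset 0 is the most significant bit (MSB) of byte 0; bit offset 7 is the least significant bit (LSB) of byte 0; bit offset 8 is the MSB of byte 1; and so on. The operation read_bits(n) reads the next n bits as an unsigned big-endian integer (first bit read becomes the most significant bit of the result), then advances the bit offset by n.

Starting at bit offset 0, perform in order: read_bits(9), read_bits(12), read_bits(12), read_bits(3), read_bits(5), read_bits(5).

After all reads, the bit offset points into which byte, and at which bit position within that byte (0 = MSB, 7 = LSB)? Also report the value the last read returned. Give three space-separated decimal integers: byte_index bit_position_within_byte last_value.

Read 1: bits[0:9] width=9 -> value=408 (bin 110011000); offset now 9 = byte 1 bit 1; 39 bits remain
Read 2: bits[9:21] width=12 -> value=3693 (bin 111001101101); offset now 21 = byte 2 bit 5; 27 bits remain
Read 3: bits[21:33] width=12 -> value=101 (bin 000001100101); offset now 33 = byte 4 bit 1; 15 bits remain
Read 4: bits[33:36] width=3 -> value=3 (bin 011); offset now 36 = byte 4 bit 4; 12 bits remain
Read 5: bits[36:41] width=5 -> value=26 (bin 11010); offset now 41 = byte 5 bit 1; 7 bits remain
Read 6: bits[41:46] width=5 -> value=15 (bin 01111); offset now 46 = byte 5 bit 6; 2 bits remain

Answer: 5 6 15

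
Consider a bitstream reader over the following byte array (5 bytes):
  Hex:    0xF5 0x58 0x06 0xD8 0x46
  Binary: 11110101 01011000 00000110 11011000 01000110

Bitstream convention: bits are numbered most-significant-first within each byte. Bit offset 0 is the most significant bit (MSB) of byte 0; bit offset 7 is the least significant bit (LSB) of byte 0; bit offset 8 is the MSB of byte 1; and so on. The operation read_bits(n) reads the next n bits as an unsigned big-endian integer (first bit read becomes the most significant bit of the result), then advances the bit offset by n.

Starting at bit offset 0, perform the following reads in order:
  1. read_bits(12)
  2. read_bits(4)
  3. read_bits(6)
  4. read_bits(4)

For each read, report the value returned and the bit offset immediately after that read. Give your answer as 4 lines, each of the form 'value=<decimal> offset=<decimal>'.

Read 1: bits[0:12] width=12 -> value=3925 (bin 111101010101); offset now 12 = byte 1 bit 4; 28 bits remain
Read 2: bits[12:16] width=4 -> value=8 (bin 1000); offset now 16 = byte 2 bit 0; 24 bits remain
Read 3: bits[16:22] width=6 -> value=1 (bin 000001); offset now 22 = byte 2 bit 6; 18 bits remain
Read 4: bits[22:26] width=4 -> value=11 (bin 1011); offset now 26 = byte 3 bit 2; 14 bits remain

Answer: value=3925 offset=12
value=8 offset=16
value=1 offset=22
value=11 offset=26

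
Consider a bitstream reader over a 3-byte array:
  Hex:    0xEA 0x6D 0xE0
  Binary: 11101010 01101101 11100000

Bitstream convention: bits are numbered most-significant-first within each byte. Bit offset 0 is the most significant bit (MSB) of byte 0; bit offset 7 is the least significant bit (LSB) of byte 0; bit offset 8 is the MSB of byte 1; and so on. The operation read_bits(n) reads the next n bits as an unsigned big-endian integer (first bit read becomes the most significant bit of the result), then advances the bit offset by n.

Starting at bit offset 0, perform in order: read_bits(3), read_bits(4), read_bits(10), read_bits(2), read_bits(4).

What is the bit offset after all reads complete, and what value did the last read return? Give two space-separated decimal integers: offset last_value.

Read 1: bits[0:3] width=3 -> value=7 (bin 111); offset now 3 = byte 0 bit 3; 21 bits remain
Read 2: bits[3:7] width=4 -> value=5 (bin 0101); offset now 7 = byte 0 bit 7; 17 bits remain
Read 3: bits[7:17] width=10 -> value=219 (bin 0011011011); offset now 17 = byte 2 bit 1; 7 bits remain
Read 4: bits[17:19] width=2 -> value=3 (bin 11); offset now 19 = byte 2 bit 3; 5 bits remain
Read 5: bits[19:23] width=4 -> value=0 (bin 0000); offset now 23 = byte 2 bit 7; 1 bits remain

Answer: 23 0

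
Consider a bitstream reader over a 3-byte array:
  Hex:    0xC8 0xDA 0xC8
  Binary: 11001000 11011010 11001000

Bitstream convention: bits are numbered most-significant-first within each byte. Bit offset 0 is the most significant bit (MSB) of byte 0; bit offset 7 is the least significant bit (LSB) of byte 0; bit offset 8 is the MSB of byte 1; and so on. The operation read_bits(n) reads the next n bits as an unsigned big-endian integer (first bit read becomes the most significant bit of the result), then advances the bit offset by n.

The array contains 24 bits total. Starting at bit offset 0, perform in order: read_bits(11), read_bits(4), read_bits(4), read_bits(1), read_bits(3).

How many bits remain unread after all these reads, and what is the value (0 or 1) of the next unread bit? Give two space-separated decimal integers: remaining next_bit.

Read 1: bits[0:11] width=11 -> value=1606 (bin 11001000110); offset now 11 = byte 1 bit 3; 13 bits remain
Read 2: bits[11:15] width=4 -> value=13 (bin 1101); offset now 15 = byte 1 bit 7; 9 bits remain
Read 3: bits[15:19] width=4 -> value=6 (bin 0110); offset now 19 = byte 2 bit 3; 5 bits remain
Read 4: bits[19:20] width=1 -> value=0 (bin 0); offset now 20 = byte 2 bit 4; 4 bits remain
Read 5: bits[20:23] width=3 -> value=4 (bin 100); offset now 23 = byte 2 bit 7; 1 bits remain

Answer: 1 0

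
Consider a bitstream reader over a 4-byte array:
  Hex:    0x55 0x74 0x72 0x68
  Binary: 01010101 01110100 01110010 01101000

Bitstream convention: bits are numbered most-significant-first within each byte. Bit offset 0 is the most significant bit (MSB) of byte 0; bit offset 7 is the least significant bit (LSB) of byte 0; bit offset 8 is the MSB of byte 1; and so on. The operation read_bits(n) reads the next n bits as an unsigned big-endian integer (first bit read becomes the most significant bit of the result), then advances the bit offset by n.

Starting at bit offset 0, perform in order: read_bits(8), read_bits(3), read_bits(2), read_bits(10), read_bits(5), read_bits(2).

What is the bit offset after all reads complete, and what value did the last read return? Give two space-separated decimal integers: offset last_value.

Read 1: bits[0:8] width=8 -> value=85 (bin 01010101); offset now 8 = byte 1 bit 0; 24 bits remain
Read 2: bits[8:11] width=3 -> value=3 (bin 011); offset now 11 = byte 1 bit 3; 21 bits remain
Read 3: bits[11:13] width=2 -> value=2 (bin 10); offset now 13 = byte 1 bit 5; 19 bits remain
Read 4: bits[13:23] width=10 -> value=569 (bin 1000111001); offset now 23 = byte 2 bit 7; 9 bits remain
Read 5: bits[23:28] width=5 -> value=6 (bin 00110); offset now 28 = byte 3 bit 4; 4 bits remain
Read 6: bits[28:30] width=2 -> value=2 (bin 10); offset now 30 = byte 3 bit 6; 2 bits remain

Answer: 30 2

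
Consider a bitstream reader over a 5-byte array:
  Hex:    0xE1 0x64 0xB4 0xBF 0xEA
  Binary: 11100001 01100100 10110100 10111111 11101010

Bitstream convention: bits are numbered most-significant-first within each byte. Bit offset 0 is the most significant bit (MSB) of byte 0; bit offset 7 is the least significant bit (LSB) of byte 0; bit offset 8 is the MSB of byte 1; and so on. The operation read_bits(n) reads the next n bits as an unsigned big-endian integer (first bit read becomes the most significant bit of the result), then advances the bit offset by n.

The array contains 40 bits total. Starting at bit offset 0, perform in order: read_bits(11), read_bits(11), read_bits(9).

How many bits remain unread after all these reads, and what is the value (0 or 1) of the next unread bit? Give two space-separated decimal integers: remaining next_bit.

Answer: 9 1

Derivation:
Read 1: bits[0:11] width=11 -> value=1803 (bin 11100001011); offset now 11 = byte 1 bit 3; 29 bits remain
Read 2: bits[11:22] width=11 -> value=301 (bin 00100101101); offset now 22 = byte 2 bit 6; 18 bits remain
Read 3: bits[22:31] width=9 -> value=95 (bin 001011111); offset now 31 = byte 3 bit 7; 9 bits remain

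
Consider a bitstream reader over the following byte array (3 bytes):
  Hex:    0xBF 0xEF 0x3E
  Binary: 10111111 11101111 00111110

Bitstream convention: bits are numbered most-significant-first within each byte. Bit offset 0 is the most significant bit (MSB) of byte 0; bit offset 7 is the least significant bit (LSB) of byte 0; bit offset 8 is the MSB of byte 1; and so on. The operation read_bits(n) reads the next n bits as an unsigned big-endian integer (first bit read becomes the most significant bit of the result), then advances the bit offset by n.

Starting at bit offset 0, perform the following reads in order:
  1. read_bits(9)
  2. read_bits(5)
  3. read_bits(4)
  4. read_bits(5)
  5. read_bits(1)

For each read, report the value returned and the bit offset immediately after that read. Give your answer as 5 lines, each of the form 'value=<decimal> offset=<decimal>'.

Read 1: bits[0:9] width=9 -> value=383 (bin 101111111); offset now 9 = byte 1 bit 1; 15 bits remain
Read 2: bits[9:14] width=5 -> value=27 (bin 11011); offset now 14 = byte 1 bit 6; 10 bits remain
Read 3: bits[14:18] width=4 -> value=12 (bin 1100); offset now 18 = byte 2 bit 2; 6 bits remain
Read 4: bits[18:23] width=5 -> value=31 (bin 11111); offset now 23 = byte 2 bit 7; 1 bits remain
Read 5: bits[23:24] width=1 -> value=0 (bin 0); offset now 24 = byte 3 bit 0; 0 bits remain

Answer: value=383 offset=9
value=27 offset=14
value=12 offset=18
value=31 offset=23
value=0 offset=24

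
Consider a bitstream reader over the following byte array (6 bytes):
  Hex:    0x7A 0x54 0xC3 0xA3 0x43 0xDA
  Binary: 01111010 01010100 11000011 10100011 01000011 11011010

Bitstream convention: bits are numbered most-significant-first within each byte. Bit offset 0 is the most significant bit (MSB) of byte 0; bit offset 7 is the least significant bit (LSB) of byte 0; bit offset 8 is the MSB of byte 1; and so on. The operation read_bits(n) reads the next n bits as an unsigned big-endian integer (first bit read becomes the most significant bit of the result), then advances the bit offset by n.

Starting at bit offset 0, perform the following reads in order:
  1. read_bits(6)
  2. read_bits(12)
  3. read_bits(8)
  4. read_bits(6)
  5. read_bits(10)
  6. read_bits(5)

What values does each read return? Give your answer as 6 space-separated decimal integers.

Read 1: bits[0:6] width=6 -> value=30 (bin 011110); offset now 6 = byte 0 bit 6; 42 bits remain
Read 2: bits[6:18] width=12 -> value=2387 (bin 100101010011); offset now 18 = byte 2 bit 2; 30 bits remain
Read 3: bits[18:26] width=8 -> value=14 (bin 00001110); offset now 26 = byte 3 bit 2; 22 bits remain
Read 4: bits[26:32] width=6 -> value=35 (bin 100011); offset now 32 = byte 4 bit 0; 16 bits remain
Read 5: bits[32:42] width=10 -> value=271 (bin 0100001111); offset now 42 = byte 5 bit 2; 6 bits remain
Read 6: bits[42:47] width=5 -> value=13 (bin 01101); offset now 47 = byte 5 bit 7; 1 bits remain

Answer: 30 2387 14 35 271 13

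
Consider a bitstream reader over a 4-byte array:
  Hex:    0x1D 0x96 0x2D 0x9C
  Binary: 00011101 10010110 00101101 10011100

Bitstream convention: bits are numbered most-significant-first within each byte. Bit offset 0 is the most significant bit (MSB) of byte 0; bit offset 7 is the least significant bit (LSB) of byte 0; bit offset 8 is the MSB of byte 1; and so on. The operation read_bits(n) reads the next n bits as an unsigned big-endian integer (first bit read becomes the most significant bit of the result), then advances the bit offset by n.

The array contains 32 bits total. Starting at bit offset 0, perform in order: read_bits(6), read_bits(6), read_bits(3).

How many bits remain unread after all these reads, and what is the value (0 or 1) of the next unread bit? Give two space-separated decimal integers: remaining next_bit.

Read 1: bits[0:6] width=6 -> value=7 (bin 000111); offset now 6 = byte 0 bit 6; 26 bits remain
Read 2: bits[6:12] width=6 -> value=25 (bin 011001); offset now 12 = byte 1 bit 4; 20 bits remain
Read 3: bits[12:15] width=3 -> value=3 (bin 011); offset now 15 = byte 1 bit 7; 17 bits remain

Answer: 17 0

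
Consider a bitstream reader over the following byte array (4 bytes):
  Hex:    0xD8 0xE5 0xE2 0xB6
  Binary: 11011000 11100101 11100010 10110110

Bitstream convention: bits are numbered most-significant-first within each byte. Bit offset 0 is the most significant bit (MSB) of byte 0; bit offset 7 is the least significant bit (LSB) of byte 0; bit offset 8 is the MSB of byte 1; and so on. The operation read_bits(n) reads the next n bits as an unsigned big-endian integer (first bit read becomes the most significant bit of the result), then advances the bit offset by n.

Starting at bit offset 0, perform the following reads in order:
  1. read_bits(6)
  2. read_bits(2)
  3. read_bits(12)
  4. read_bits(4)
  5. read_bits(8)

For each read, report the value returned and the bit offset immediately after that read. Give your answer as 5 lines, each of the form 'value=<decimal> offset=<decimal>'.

Read 1: bits[0:6] width=6 -> value=54 (bin 110110); offset now 6 = byte 0 bit 6; 26 bits remain
Read 2: bits[6:8] width=2 -> value=0 (bin 00); offset now 8 = byte 1 bit 0; 24 bits remain
Read 3: bits[8:20] width=12 -> value=3678 (bin 111001011110); offset now 20 = byte 2 bit 4; 12 bits remain
Read 4: bits[20:24] width=4 -> value=2 (bin 0010); offset now 24 = byte 3 bit 0; 8 bits remain
Read 5: bits[24:32] width=8 -> value=182 (bin 10110110); offset now 32 = byte 4 bit 0; 0 bits remain

Answer: value=54 offset=6
value=0 offset=8
value=3678 offset=20
value=2 offset=24
value=182 offset=32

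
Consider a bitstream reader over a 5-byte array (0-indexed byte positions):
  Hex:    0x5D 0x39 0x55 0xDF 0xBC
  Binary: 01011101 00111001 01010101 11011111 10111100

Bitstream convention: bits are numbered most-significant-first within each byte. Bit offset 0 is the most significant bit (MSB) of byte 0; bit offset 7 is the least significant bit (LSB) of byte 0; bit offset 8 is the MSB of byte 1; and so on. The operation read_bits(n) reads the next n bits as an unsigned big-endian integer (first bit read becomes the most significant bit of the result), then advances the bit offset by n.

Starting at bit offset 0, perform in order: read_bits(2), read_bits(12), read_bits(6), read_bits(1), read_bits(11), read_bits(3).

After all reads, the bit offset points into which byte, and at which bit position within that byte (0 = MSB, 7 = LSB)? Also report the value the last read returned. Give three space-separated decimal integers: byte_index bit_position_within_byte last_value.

Read 1: bits[0:2] width=2 -> value=1 (bin 01); offset now 2 = byte 0 bit 2; 38 bits remain
Read 2: bits[2:14] width=12 -> value=1870 (bin 011101001110); offset now 14 = byte 1 bit 6; 26 bits remain
Read 3: bits[14:20] width=6 -> value=21 (bin 010101); offset now 20 = byte 2 bit 4; 20 bits remain
Read 4: bits[20:21] width=1 -> value=0 (bin 0); offset now 21 = byte 2 bit 5; 19 bits remain
Read 5: bits[21:32] width=11 -> value=1503 (bin 10111011111); offset now 32 = byte 4 bit 0; 8 bits remain
Read 6: bits[32:35] width=3 -> value=5 (bin 101); offset now 35 = byte 4 bit 3; 5 bits remain

Answer: 4 3 5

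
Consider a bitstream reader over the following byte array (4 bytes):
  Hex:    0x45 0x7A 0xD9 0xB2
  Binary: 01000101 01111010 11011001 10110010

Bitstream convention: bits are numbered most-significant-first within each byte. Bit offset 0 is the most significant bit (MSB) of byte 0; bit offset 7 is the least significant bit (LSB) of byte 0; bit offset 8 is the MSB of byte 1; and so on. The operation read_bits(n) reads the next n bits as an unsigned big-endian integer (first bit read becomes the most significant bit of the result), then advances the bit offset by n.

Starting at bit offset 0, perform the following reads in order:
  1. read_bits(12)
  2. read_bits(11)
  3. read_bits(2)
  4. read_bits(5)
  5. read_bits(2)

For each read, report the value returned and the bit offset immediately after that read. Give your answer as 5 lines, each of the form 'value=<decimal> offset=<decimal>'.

Answer: value=1111 offset=12
value=1388 offset=23
value=3 offset=25
value=12 offset=30
value=2 offset=32

Derivation:
Read 1: bits[0:12] width=12 -> value=1111 (bin 010001010111); offset now 12 = byte 1 bit 4; 20 bits remain
Read 2: bits[12:23] width=11 -> value=1388 (bin 10101101100); offset now 23 = byte 2 bit 7; 9 bits remain
Read 3: bits[23:25] width=2 -> value=3 (bin 11); offset now 25 = byte 3 bit 1; 7 bits remain
Read 4: bits[25:30] width=5 -> value=12 (bin 01100); offset now 30 = byte 3 bit 6; 2 bits remain
Read 5: bits[30:32] width=2 -> value=2 (bin 10); offset now 32 = byte 4 bit 0; 0 bits remain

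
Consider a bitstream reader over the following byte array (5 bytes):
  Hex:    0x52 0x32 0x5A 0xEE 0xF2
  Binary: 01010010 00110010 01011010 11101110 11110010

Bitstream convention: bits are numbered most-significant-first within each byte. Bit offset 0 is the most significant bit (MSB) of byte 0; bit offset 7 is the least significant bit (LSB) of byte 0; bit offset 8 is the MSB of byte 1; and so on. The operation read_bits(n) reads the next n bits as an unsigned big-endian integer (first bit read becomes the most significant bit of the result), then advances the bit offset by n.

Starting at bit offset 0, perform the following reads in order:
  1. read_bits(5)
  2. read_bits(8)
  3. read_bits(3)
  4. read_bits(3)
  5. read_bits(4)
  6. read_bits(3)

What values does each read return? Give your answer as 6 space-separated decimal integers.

Read 1: bits[0:5] width=5 -> value=10 (bin 01010); offset now 5 = byte 0 bit 5; 35 bits remain
Read 2: bits[5:13] width=8 -> value=70 (bin 01000110); offset now 13 = byte 1 bit 5; 27 bits remain
Read 3: bits[13:16] width=3 -> value=2 (bin 010); offset now 16 = byte 2 bit 0; 24 bits remain
Read 4: bits[16:19] width=3 -> value=2 (bin 010); offset now 19 = byte 2 bit 3; 21 bits remain
Read 5: bits[19:23] width=4 -> value=13 (bin 1101); offset now 23 = byte 2 bit 7; 17 bits remain
Read 6: bits[23:26] width=3 -> value=3 (bin 011); offset now 26 = byte 3 bit 2; 14 bits remain

Answer: 10 70 2 2 13 3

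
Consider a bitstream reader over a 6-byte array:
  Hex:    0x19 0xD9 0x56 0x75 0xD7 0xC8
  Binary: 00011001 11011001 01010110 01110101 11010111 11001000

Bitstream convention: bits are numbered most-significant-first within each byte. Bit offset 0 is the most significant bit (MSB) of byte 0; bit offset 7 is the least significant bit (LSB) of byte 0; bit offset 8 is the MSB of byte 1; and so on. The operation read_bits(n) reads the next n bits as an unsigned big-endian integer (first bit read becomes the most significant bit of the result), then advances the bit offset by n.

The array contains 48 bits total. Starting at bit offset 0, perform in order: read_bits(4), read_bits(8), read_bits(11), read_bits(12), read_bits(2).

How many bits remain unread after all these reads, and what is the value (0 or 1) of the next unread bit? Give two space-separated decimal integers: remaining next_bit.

Read 1: bits[0:4] width=4 -> value=1 (bin 0001); offset now 4 = byte 0 bit 4; 44 bits remain
Read 2: bits[4:12] width=8 -> value=157 (bin 10011101); offset now 12 = byte 1 bit 4; 36 bits remain
Read 3: bits[12:23] width=11 -> value=1195 (bin 10010101011); offset now 23 = byte 2 bit 7; 25 bits remain
Read 4: bits[23:35] width=12 -> value=942 (bin 001110101110); offset now 35 = byte 4 bit 3; 13 bits remain
Read 5: bits[35:37] width=2 -> value=2 (bin 10); offset now 37 = byte 4 bit 5; 11 bits remain

Answer: 11 1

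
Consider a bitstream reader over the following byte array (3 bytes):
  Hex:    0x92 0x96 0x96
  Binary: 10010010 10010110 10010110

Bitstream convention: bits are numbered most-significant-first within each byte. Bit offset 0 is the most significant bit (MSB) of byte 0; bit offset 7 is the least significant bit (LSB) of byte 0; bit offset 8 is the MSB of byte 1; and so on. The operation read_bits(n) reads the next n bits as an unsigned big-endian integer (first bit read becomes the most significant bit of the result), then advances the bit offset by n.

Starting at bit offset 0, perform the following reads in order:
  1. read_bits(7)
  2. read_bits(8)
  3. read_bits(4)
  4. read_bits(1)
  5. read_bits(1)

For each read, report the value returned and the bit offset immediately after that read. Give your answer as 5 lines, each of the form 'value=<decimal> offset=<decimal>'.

Read 1: bits[0:7] width=7 -> value=73 (bin 1001001); offset now 7 = byte 0 bit 7; 17 bits remain
Read 2: bits[7:15] width=8 -> value=75 (bin 01001011); offset now 15 = byte 1 bit 7; 9 bits remain
Read 3: bits[15:19] width=4 -> value=4 (bin 0100); offset now 19 = byte 2 bit 3; 5 bits remain
Read 4: bits[19:20] width=1 -> value=1 (bin 1); offset now 20 = byte 2 bit 4; 4 bits remain
Read 5: bits[20:21] width=1 -> value=0 (bin 0); offset now 21 = byte 2 bit 5; 3 bits remain

Answer: value=73 offset=7
value=75 offset=15
value=4 offset=19
value=1 offset=20
value=0 offset=21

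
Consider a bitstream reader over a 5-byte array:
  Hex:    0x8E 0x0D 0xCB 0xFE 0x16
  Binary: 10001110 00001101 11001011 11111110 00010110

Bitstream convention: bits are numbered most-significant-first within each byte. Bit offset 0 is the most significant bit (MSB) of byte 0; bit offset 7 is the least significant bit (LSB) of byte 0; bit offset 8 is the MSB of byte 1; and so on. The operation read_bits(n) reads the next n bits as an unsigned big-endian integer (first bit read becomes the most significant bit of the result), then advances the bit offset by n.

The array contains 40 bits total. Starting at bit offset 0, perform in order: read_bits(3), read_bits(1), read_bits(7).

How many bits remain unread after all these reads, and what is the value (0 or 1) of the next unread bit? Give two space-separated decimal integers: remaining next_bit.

Answer: 29 0

Derivation:
Read 1: bits[0:3] width=3 -> value=4 (bin 100); offset now 3 = byte 0 bit 3; 37 bits remain
Read 2: bits[3:4] width=1 -> value=0 (bin 0); offset now 4 = byte 0 bit 4; 36 bits remain
Read 3: bits[4:11] width=7 -> value=112 (bin 1110000); offset now 11 = byte 1 bit 3; 29 bits remain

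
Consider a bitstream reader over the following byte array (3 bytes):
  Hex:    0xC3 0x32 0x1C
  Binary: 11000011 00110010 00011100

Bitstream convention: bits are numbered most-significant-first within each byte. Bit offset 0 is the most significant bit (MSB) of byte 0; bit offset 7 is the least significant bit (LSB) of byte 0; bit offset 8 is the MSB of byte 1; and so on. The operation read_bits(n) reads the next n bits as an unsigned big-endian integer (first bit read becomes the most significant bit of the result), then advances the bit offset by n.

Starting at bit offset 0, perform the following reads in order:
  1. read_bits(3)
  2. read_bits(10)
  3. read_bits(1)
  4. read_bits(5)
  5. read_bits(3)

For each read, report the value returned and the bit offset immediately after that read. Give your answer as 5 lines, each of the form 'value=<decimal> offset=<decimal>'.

Answer: value=6 offset=3
value=102 offset=13
value=0 offset=14
value=16 offset=19
value=7 offset=22

Derivation:
Read 1: bits[0:3] width=3 -> value=6 (bin 110); offset now 3 = byte 0 bit 3; 21 bits remain
Read 2: bits[3:13] width=10 -> value=102 (bin 0001100110); offset now 13 = byte 1 bit 5; 11 bits remain
Read 3: bits[13:14] width=1 -> value=0 (bin 0); offset now 14 = byte 1 bit 6; 10 bits remain
Read 4: bits[14:19] width=5 -> value=16 (bin 10000); offset now 19 = byte 2 bit 3; 5 bits remain
Read 5: bits[19:22] width=3 -> value=7 (bin 111); offset now 22 = byte 2 bit 6; 2 bits remain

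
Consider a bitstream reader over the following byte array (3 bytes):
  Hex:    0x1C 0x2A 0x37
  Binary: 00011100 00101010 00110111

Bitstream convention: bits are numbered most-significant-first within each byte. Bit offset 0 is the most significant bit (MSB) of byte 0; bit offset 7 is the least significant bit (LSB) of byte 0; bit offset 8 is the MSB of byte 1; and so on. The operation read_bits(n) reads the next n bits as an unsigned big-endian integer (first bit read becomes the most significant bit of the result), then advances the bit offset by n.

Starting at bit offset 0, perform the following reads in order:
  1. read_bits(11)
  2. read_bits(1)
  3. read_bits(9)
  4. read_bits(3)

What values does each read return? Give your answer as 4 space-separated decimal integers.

Read 1: bits[0:11] width=11 -> value=225 (bin 00011100001); offset now 11 = byte 1 bit 3; 13 bits remain
Read 2: bits[11:12] width=1 -> value=0 (bin 0); offset now 12 = byte 1 bit 4; 12 bits remain
Read 3: bits[12:21] width=9 -> value=326 (bin 101000110); offset now 21 = byte 2 bit 5; 3 bits remain
Read 4: bits[21:24] width=3 -> value=7 (bin 111); offset now 24 = byte 3 bit 0; 0 bits remain

Answer: 225 0 326 7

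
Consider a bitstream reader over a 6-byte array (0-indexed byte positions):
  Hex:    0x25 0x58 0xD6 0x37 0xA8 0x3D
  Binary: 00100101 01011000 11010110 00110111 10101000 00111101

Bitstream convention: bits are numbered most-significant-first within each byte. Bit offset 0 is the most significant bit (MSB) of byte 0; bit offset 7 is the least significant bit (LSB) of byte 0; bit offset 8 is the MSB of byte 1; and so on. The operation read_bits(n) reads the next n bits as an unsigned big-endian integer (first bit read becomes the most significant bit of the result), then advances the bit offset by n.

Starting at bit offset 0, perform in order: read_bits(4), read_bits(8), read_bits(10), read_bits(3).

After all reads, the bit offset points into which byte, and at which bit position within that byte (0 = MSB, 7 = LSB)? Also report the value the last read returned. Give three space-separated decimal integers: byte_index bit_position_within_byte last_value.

Answer: 3 1 4

Derivation:
Read 1: bits[0:4] width=4 -> value=2 (bin 0010); offset now 4 = byte 0 bit 4; 44 bits remain
Read 2: bits[4:12] width=8 -> value=85 (bin 01010101); offset now 12 = byte 1 bit 4; 36 bits remain
Read 3: bits[12:22] width=10 -> value=565 (bin 1000110101); offset now 22 = byte 2 bit 6; 26 bits remain
Read 4: bits[22:25] width=3 -> value=4 (bin 100); offset now 25 = byte 3 bit 1; 23 bits remain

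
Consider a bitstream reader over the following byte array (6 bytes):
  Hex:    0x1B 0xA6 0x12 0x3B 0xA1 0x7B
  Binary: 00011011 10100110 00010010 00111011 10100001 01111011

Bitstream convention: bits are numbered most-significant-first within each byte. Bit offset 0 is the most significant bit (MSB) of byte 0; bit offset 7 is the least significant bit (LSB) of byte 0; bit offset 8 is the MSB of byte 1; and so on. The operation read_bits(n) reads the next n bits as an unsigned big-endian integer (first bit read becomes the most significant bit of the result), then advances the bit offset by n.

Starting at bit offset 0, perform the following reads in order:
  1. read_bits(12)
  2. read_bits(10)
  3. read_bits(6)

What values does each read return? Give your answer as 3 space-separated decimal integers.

Answer: 442 388 35

Derivation:
Read 1: bits[0:12] width=12 -> value=442 (bin 000110111010); offset now 12 = byte 1 bit 4; 36 bits remain
Read 2: bits[12:22] width=10 -> value=388 (bin 0110000100); offset now 22 = byte 2 bit 6; 26 bits remain
Read 3: bits[22:28] width=6 -> value=35 (bin 100011); offset now 28 = byte 3 bit 4; 20 bits remain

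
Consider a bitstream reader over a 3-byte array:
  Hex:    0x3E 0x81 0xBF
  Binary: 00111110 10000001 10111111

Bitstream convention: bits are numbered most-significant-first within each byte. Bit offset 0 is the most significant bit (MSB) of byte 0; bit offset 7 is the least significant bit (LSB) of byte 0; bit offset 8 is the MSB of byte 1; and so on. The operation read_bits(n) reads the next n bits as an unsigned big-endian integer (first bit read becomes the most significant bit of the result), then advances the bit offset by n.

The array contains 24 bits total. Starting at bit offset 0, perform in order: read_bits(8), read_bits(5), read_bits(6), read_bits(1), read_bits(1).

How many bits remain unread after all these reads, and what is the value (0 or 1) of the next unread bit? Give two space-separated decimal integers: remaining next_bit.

Answer: 3 1

Derivation:
Read 1: bits[0:8] width=8 -> value=62 (bin 00111110); offset now 8 = byte 1 bit 0; 16 bits remain
Read 2: bits[8:13] width=5 -> value=16 (bin 10000); offset now 13 = byte 1 bit 5; 11 bits remain
Read 3: bits[13:19] width=6 -> value=13 (bin 001101); offset now 19 = byte 2 bit 3; 5 bits remain
Read 4: bits[19:20] width=1 -> value=1 (bin 1); offset now 20 = byte 2 bit 4; 4 bits remain
Read 5: bits[20:21] width=1 -> value=1 (bin 1); offset now 21 = byte 2 bit 5; 3 bits remain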